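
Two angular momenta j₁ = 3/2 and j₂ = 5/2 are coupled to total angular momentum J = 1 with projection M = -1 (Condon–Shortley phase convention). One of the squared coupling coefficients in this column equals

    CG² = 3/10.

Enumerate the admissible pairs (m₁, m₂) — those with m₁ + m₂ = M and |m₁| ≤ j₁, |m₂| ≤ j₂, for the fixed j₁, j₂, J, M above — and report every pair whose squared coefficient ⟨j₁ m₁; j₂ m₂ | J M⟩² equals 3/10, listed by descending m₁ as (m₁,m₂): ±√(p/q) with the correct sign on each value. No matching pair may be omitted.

Admissible pairs with m₁+m₂ = M = -1: (-3/2,1/2), (-1/2,-1/2), (1/2,-3/2), (3/2,-5/2)
  (m₁,m₂)=(3/2,-5/2): CG² = 1/2, CG = +√(1/2)
  (m₁,m₂)=(1/2,-3/2): CG² = 3/10, CG = −√(3/10)   ← matches the target
  (m₁,m₂)=(-1/2,-1/2): CG² = 3/20, CG = +√(3/20)
  (m₁,m₂)=(-3/2,1/2): CG² = 1/20, CG = −√(1/20)
Pairs with CG² = 3/10: (1/2,-3/2): −√(3/10)

(1/2,-3/2): −√(3/10)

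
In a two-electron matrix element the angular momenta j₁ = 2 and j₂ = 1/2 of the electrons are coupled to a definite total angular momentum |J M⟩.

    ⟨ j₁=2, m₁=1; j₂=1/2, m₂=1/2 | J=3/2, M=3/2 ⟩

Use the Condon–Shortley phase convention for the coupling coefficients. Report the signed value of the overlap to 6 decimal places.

−√(1/5) ≈ -0.447214

triangle: 1!*3!*0!/5! = 6/120
(j±m)!: 3!*1!*1!*0!*3!*0! = 36
prefactor² = (2J+1)*Δ*N² = 36/5
  k=1: −1/(1!*0!*0!*0!*3!*0!) = -1/6
Σ = -1/6  ⇒  CG² = 36/5*(-1/6)² = 1/5
CG = −√(1/5) = -0.447214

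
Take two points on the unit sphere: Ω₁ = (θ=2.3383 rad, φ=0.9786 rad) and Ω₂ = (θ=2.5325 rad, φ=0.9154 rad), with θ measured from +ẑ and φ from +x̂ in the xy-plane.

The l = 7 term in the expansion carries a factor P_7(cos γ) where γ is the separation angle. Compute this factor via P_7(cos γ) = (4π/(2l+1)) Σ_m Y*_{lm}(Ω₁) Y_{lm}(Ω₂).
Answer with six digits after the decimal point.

Summing Y*_{l m}(θ₁,φ₁)·Y_{l m}(θ₂,φ₂) over m ∈ [−7, 7]; prefactor 4π/(2·7+1) = 0.837758:
  m=-7: Y*=0.04216 + 0.02685j  Y=0.00996 - 0.00125j  product 0.00045 + 0.00021j
  m=-6: Y*=-0.16538 + 0.07219j  Y=-0.03785 - 0.03826j  product 0.00902 + 0.00359j
  m=-5: Y*=0.06701 - 0.36699j  Y=-0.02351 + 0.17260j  product 0.06177 + 0.02020j
  m=-4: Y*=0.31971 + 0.31175j  Y=0.32149 - 0.18408j  product 0.16017 + 0.04138j
  m=-3: Y*=-0.17833 + 0.03723j  Y=-0.44568 - 0.18601j  product 0.08640 + 0.01658j
  m=-2: Y*=-0.10166 + 0.24986j  Y=0.06168 + 0.23186j  product -0.06420 - 0.00816j
  m=-1: Y*=-0.17693 - 0.26299j  Y=-0.16912 + 0.22000j  product 0.08778 + 0.00556j
  m=+0: Y*=-0.18316 + 0.00000j  Y=0.34192 + 0.00000j  product -0.06262 + 0.00000j
  m=+1: Y*=0.17693 - 0.26299j  Y=0.16912 + 0.22000j  product 0.08778 - 0.00556j
  m=+2: Y*=-0.10166 - 0.24986j  Y=0.06168 - 0.23186j  product -0.06420 + 0.00816j
  m=+3: Y*=0.17833 + 0.03723j  Y=0.44568 - 0.18601j  product 0.08640 - 0.01658j
  m=+4: Y*=0.31971 - 0.31175j  Y=0.32149 + 0.18408j  product 0.16017 - 0.04138j
  m=+5: Y*=-0.06701 - 0.36699j  Y=0.02351 + 0.17260j  product 0.06177 - 0.02020j
  m=+6: Y*=-0.16538 - 0.07219j  Y=-0.03785 + 0.03826j  product 0.00902 - 0.00359j
  m=+7: Y*=-0.04216 + 0.02685j  Y=-0.00996 - 0.00125j  product 0.00045 - 0.00021j
Accumulated sum 0.62016 - 0.00000j; after 4π/(2l+1) scaling, 0.51954 - 0.00000j ⇒ P_7 = 0.519543

0.519543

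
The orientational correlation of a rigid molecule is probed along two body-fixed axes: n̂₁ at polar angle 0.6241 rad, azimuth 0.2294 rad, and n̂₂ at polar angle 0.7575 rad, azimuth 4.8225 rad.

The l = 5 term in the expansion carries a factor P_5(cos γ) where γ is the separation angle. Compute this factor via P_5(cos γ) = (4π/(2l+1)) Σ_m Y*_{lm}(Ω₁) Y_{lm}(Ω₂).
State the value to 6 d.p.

Addition theorem: P_5(cos γ) = (4π/11) Σ_m Y*_{lm}(Ω₁) Y_{lm}(Ω₂), m = −5…5:
  term(m=-5) = (-0.001263, 0.001860)   from Y*(Ω₁)=(0.013006, 0.028830), Y(Ω₂)=(0.037188, 0.060579)
  term(m=-4) = (0.029325, 0.015161)   from Y*(Ω₁)=(0.084407, 0.110298), Y(Ω₂)=(0.215004, -0.101337)
  term(m=-3) = (0.050147, -0.134094)   from Y*(Ω₁)=(0.262694, 0.216017), Y(Ω₂)=(-0.136535, -0.398182)
  term(m=-2) = (-0.151048, -0.036737)   from Y*(Ω₁)=(0.410775, 0.202904), Y(Ω₂)=(-0.331105, 0.074119)
  term(m=-1) = (0.002342, -0.019539)   from Y*(Ω₁)=(0.161713, 0.037762), Y(Ω₂)=(-0.013022, -0.117786)
  term(m=+0) = (0.133886, 0.000000)   from Y*(Ω₁)=(-0.358415, -0.000000), Y(Ω₂)=(-0.373550, 0.000000)
  term(m=+1) = (0.002342, 0.019539)   from Y*(Ω₁)=(-0.161713, 0.037762), Y(Ω₂)=(0.013022, -0.117786)
  term(m=+2) = (-0.151048, 0.036737)   from Y*(Ω₁)=(0.410775, -0.202904), Y(Ω₂)=(-0.331105, -0.074119)
  term(m=+3) = (0.050147, 0.134094)   from Y*(Ω₁)=(-0.262694, 0.216017), Y(Ω₂)=(0.136535, -0.398182)
  term(m=+4) = (0.029325, -0.015161)   from Y*(Ω₁)=(0.084407, -0.110298), Y(Ω₂)=(0.215004, 0.101337)
  term(m=+5) = (-0.001263, -0.001860)   from Y*(Ω₁)=(-0.013006, 0.028830), Y(Ω₂)=(-0.037188, 0.060579)
Total Σ_m = (-0.007109, 0.000000). Multiply by 1.142397: (-0.008121, 0.000000). P_5(cos γ) = -0.008121

-0.008121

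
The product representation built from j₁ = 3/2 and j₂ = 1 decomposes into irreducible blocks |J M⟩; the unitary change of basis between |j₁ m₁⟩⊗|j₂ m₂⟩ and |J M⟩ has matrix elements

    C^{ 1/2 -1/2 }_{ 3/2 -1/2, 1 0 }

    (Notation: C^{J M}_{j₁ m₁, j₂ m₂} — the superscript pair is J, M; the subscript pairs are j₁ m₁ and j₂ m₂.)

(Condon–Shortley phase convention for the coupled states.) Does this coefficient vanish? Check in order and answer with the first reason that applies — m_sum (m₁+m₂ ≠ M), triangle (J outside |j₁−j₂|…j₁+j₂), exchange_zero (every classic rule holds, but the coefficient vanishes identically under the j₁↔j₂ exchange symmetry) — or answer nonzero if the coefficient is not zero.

nonzero

m-sum: m₁+m₂ = -1/2+0 = -1/2, M = -1/2  ✓
triangle: |j₁−j₂| = 1/2 ≤ J = 1/2 ≤ j₁+j₂ = 5/2  ✓
exchange: j₁≠j₂ or m₁≠m₂ — the exchange symmetry imposes no constraint here
value check: CG = −√(1/3) = -0.577350 ≠ 0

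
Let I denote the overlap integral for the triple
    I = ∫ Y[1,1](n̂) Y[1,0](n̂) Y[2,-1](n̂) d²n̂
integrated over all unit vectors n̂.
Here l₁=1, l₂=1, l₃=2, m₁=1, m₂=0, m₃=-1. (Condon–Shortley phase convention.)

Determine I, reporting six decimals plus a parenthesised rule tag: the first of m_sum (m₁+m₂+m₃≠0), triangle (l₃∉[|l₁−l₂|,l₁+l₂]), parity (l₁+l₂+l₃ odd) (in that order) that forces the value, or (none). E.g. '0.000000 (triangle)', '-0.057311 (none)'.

-0.218510 (none)

m-sum 0 ✓  L=4 even ✓  0≤2≤2 ✓
Π(2lᵢ+1) = 3×3×5 = 45
triangle coeff Δ(1,1,2) = 1/30
Σ_t [0,0]: t=0:+1/1 = 1/1
(3j)²=2/15 [(1 1 2; 0 0 0)], sign=+1
Σ_t [0,0]: t=0:+1/2 = 1/2
(3j)²=1/10 [(1 1 2; 1 0 -1)], sign=-1
⇒ 4πI² = 3/5
I = (-1)√(3/5/(4π)) = -0.21850969
No selection rule forces the value: the integral is nonzero (none).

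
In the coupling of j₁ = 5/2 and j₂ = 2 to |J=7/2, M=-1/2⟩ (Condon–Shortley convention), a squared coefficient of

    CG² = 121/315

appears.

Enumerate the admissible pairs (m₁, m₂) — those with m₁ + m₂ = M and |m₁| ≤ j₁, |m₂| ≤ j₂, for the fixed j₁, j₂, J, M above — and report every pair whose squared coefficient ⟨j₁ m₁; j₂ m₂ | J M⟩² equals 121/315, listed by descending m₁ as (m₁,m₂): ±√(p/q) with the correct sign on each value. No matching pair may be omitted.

Admissible pairs with m₁+m₂ = M = -1/2: (-5/2,2), (-3/2,1), (-1/2,0), (1/2,-1), (3/2,-2)
  (m₁,m₂)=(3/2,-2): CG² = 64/315, CG = +√(64/315)
  (m₁,m₂)=(1/2,-1): CG² = 14/45, CG = +√(14/45)
  (m₁,m₂)=(-1/2,0): CG² = 4/105, CG = −√(4/105)
  (m₁,m₂)=(-3/2,1): CG² = 121/315, CG = −√(121/315)   ← matches the target
  (m₁,m₂)=(-5/2,2): CG² = 4/63, CG = −√(4/63)
Pairs with CG² = 121/315: (-3/2,1): −√(121/315)

(-3/2,1): −√(121/315)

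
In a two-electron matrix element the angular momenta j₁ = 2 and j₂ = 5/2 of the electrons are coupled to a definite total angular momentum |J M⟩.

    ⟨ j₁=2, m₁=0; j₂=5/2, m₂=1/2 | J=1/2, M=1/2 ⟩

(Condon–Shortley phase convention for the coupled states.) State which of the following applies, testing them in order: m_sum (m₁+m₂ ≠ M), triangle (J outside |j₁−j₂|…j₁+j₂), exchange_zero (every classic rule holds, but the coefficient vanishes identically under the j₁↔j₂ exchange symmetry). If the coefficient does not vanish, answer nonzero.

nonzero

m-sum: m₁+m₂ = 0+1/2 = 1/2, M = 1/2  ✓
triangle: |j₁−j₂| = 1/2 ≤ J = 1/2 ≤ j₁+j₂ = 9/2  ✓
exchange: j₁≠j₂ or m₁≠m₂ — the exchange symmetry imposes no constraint here
value check: CG = +√(1/5) = +0.447214 ≠ 0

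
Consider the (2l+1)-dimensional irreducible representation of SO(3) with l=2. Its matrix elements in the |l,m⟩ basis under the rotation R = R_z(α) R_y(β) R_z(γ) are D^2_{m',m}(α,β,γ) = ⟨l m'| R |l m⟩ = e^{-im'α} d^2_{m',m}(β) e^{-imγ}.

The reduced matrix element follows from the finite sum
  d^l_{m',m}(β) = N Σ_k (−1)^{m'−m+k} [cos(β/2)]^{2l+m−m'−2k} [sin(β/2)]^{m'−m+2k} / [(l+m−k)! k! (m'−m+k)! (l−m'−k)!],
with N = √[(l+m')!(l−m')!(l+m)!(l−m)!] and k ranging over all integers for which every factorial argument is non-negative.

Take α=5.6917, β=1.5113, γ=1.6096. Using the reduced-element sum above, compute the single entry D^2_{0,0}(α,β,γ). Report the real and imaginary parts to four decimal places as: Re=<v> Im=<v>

Split into d^2_{0,0}(β=1.5113) × two z-phases.
c=cos(1.511300/2)=0.727826, s=sin(1.511300/2)=0.685762; N=√[2·2·2·2]=4.000000
k∈{0,1,2} keeps every argument non-negative
  k=0: (−1)^0·4.0000/(4)·0.7278^4·0.6858^0 = +0.280615
  k=1: (−1)^1·4.0000/(1)·0.7278^2·0.6858^2 = -0.996464
  k=2: (−1)^2·4.0000/(4)·0.7278^0·0.6858^4 = +0.221153
d^2_{0,0}(1.5113) = +0.280615 -0.996464 +0.221153 = -0.494697
Attach z-rotation phases: D = e^{-i(0)(5.6917)}·(-0.494697)·e^{-i(0)(1.6096)} = -0.494697+0.000000i

Re=-0.4947 Im=0.0000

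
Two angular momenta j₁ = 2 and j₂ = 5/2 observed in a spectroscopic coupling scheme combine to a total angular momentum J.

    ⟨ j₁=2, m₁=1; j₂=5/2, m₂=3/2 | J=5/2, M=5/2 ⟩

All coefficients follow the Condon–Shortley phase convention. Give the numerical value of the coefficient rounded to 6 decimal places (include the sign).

−√(3/7) = -0.654654

triangle: 2!×2!×3!/8! = 24/40320
(j±m)!: 3!×1!×4!×1!×5!×0! = 17280
prefactor² = (2J+1)×Δ×N² = 432/7
  k=1: −1/(1!×1!×0!×3!×2!×0!) = -1/12
Σ = -1/12  ⇒  CG² = 432/7×(-1/12)² = 3/7
CG = −√(3/7) = -0.654654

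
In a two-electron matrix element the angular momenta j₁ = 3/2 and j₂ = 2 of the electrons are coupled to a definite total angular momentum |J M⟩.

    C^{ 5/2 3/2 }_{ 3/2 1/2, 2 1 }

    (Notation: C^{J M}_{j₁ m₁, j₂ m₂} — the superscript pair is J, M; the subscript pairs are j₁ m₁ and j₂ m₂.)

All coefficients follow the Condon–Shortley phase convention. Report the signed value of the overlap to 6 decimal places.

√[6·1!2!3!/7! · 2!1!3!1!4!1!] = √(144/35)
  +(−1)^0/∏(0,1,1,3,1,0)! = 1/6  (running 1/6)
  +(−1)^1/∏(1,0,0,2,2,1)! = -1/4  (running -1/12)
⟨..|..⟩ = √(144/35)·(-1/12) = -0.169031

-0.169031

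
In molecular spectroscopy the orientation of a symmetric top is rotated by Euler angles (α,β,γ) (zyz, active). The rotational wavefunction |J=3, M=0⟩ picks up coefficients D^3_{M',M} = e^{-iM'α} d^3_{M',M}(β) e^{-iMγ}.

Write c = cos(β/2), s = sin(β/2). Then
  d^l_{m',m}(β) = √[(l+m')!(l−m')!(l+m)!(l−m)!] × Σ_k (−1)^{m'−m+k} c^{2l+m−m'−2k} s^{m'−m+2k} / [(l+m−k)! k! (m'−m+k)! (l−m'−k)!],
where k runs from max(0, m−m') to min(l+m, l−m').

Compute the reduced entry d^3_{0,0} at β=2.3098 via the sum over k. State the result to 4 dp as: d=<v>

d=0.2464

d^3_{0,0}(β=2.3098) via the finite sum:
c=cos(2.309800/2)=0.404010, s=sin(2.309800/2)=0.914755; N=√[6·6·6·6]=36.000000
The bounds max(0,m−m')=0 and min(l+m,l−m')=3 give 4 terms
  k=0: (−1)^0·36.0000/(36)·0.4040^6·0.9148^0 = +0.004349
  k=1: (−1)^1·36.0000/(4)·0.4040^4·0.9148^2 = -0.200641
  k=2: (−1)^2·36.0000/(4)·0.4040^2·0.9148^4 = +1.028597
  k=3: (−1)^3·36.0000/(36)·0.4040^0·0.9148^6 = -0.585905
d^3_{0,0}(2.3098) = +0.004349 -0.200641 +1.028597 -0.585905 = +0.246399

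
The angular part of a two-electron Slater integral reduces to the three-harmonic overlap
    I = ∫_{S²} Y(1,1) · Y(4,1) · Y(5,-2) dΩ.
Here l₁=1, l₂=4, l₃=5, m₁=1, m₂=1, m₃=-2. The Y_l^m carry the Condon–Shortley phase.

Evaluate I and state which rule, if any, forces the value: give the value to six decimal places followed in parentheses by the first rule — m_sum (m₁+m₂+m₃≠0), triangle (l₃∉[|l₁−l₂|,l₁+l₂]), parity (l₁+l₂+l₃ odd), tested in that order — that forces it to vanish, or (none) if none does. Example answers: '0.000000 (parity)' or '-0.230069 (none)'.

Checks pass: Σm=0; 10 even; l₃=5∈[3,5].
(2·1+1)(2·4+1)(2·5+1) = 297
Δ: 0! 2! 8! / 11! → 1/495
sum: t=0:+1/576 = 1/576
3j²(1 4 5; 0 0 0) = Δ·Π!·Σ² = 5/99  (sign -1)
sum: t=0:+1/1440 = 1/1440
3j²(1 4 5; 1 1 -2) = Δ·Π!·Σ² = 7/165  (sign -1)
combine: 4πI² = 297·5/99·7/165 = 7/11
take √, sign +1: I = 0.22503380
No selection rule forces the value: the integral is nonzero (none).

0.225034 (none)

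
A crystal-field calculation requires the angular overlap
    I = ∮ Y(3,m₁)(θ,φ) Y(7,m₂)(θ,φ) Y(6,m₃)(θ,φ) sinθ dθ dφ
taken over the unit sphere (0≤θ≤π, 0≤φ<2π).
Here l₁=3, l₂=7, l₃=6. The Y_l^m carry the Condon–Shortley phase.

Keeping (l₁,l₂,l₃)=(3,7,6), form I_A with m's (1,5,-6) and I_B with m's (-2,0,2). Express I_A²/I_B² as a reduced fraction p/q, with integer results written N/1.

3267/4375

Shared (l₁,l₂,l₃)=(3,7,6): N and (l;000)² cancel in I_A²/I_B².
A: Δ = 4!·2!·10!/17! = 1/2042040; Racah Σ t=2..2: t=2:+1/29030400 = 1/29030400; ⇒ 3j(3 7 6; 1 5 -6)² = 99/7735, sgn +1
B: Δ = 4!·2!·10!/17! = 1/2042040; Racah Σ t=3..4: t=3:−1/207360 t=4:+1/725760 = -1/290304; ⇒ 3j(3 7 6; -2 0 2)² = 125/7293, sgn -1
I_A²/I_B² = (99/7735)/(125/7293) = 3267/4375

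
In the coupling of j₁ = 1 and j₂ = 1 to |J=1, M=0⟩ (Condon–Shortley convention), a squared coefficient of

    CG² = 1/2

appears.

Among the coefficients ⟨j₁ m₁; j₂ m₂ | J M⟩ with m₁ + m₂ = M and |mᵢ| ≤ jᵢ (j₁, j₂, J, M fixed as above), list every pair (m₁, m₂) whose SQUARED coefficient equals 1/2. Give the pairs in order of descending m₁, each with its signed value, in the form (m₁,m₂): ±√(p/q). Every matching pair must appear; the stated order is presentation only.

(1,-1): +√(1/2); (-1,1): −√(1/2)

Admissible pairs with m₁+m₂ = M = 0: (-1,1), (0,0), (1,-1)
  (m₁,m₂)=(1,-1): CG² = 1/2, CG = +√(1/2)   ← matches the target
  (m₁,m₂)=(0,0): CG² = 0/1, CG = 0
  (m₁,m₂)=(-1,1): CG² = 1/2, CG = −√(1/2)   ← matches the target
Pairs with CG² = 1/2: (1,-1): +√(1/2); (-1,1): −√(1/2)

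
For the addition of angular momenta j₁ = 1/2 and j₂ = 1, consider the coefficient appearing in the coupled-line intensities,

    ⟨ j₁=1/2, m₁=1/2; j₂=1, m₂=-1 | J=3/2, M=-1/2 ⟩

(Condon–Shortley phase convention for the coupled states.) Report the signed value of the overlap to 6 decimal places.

triangle: 0!·1!·2!/4! = 2/24
(j±m)!: 1!·0!·0!·2!·1!·2! = 4
prefactor² = (2J+1)·Δ·N² = 4/3
  k=0: +1/(0!·0!·0!·0!·1!·2!) = 1/2
Σ = 1/2  ⇒  CG² = 4/3·(1/2)² = 1/3
CG = +√(1/3) = +0.577350

+0.577350  (= +√(1/3))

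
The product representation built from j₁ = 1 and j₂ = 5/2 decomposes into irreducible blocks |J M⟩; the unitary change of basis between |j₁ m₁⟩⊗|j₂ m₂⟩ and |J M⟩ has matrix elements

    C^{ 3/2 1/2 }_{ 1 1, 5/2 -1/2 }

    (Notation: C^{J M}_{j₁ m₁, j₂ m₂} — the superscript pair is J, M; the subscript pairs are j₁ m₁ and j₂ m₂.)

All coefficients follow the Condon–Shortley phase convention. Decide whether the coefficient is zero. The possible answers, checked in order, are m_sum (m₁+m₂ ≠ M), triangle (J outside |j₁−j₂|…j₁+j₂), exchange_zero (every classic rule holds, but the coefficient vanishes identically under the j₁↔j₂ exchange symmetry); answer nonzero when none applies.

nonzero

m-sum: m₁+m₂ = 1+(-1/2) = 1/2, M = 1/2  ✓
triangle: |j₁−j₂| = 3/2 ≤ J = 3/2 ≤ j₁+j₂ = 7/2  ✓
exchange: j₁≠j₂ or m₁≠m₂ — the exchange symmetry imposes no constraint here
value check: CG = +√(1/5) = +0.447214 ≠ 0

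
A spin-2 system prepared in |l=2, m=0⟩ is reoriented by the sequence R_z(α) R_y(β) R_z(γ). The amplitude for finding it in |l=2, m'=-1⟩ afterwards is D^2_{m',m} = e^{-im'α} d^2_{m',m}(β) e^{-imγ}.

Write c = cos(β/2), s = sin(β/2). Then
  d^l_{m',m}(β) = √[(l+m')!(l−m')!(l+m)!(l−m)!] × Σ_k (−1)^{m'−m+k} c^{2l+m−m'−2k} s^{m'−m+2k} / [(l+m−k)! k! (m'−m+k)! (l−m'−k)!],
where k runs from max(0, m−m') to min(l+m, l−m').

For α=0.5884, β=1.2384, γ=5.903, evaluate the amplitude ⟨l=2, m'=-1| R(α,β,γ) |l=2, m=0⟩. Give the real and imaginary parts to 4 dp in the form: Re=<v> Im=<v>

Re=0.3142 Im=0.2097

Split into d^2_{-1,0}(β=1.2384) × two z-phases.
c=cos(1.238400/2)=0.814343, s=sin(1.238400/2)=0.580384; N=√[1·6·2·2]=4.898979
The bounds max(0,m−m')=1 and min(l+m,l−m')=2 give 2 terms
  k=1: (−1)^0·4.8990/(2)·0.8143^3·0.5804^1 = +0.767738
  k=2: (−1)^1·4.8990/(2)·0.8143^1·0.5804^3 = -0.389968
d^2_{-1,0}(1.2384) = +0.767738 -0.389968 = +0.377770
Phases: e^{-i·(-1)·0.5884}=+0.831830+0.555031i, e^{-i·(0)·5.9030}=+1.000000+0.000000i ⇒ D=+0.314240+0.209674i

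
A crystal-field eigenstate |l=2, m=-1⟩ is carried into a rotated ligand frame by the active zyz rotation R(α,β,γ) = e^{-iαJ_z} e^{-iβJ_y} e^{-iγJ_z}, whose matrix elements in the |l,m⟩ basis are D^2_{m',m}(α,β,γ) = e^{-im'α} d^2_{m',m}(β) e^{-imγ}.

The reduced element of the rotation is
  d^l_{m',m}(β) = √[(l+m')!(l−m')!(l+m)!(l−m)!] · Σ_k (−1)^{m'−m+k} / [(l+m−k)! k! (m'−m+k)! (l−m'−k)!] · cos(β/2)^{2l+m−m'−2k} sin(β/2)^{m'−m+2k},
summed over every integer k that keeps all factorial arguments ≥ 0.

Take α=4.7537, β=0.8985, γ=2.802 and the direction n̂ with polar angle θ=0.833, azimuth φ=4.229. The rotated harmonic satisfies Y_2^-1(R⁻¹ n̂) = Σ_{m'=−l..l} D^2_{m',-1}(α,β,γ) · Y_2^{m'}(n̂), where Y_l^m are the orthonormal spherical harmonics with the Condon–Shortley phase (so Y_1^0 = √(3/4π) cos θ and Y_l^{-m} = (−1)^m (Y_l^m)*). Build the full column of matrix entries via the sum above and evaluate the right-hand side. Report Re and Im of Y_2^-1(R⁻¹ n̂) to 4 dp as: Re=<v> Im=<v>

Re=-0.0024 Im=-0.2786

Need the full column D^2_{m',-1} for m'=−2..2 at α=4.7537, β=0.8985, γ=2.8020.
cos(β/2)=0.900773, sin(β/2)=0.434290
d^2_{-2,-1}: single k=1 term ⇒ +0.634828;  D = +0.613983-0.161343i
d^2_{-1,-1}: k∈[0..1] ⇒ +0.658357 -0.459105 = +0.199252;  D = +0.058556+0.190454i
d^2_{0,-1}: k∈[0..1] ⇒ -0.777502 +0.180730 = -0.596772;  D = +0.562691-0.198787i
d^2_{1,-1}: k∈[0..1] ⇒ +0.459105 -0.035573 = +0.423532;  D = -0.157452-0.393177i
d^2_{2,-1}: single k=0 term ⇒ -0.147566;  D = -0.134607+0.060470i
Y_2^{m'}(θ=0.833,φ=4.229) and Σ D·Y over m':
  (+0.6140-0.1613i)·(-0.1201-0.1741i)  (+0.0586+0.1905i)·(-0.1787+0.3405i)  (+0.5627-0.1988i)·(+0.1127+0.0000i)  (-0.1575-0.3932i)·(+0.1787+0.3405i)  (-0.1346+0.0605i)·(-0.1201+0.1741i)
Y_2^-1(R⁻¹ n̂) = -0.002350-0.278579i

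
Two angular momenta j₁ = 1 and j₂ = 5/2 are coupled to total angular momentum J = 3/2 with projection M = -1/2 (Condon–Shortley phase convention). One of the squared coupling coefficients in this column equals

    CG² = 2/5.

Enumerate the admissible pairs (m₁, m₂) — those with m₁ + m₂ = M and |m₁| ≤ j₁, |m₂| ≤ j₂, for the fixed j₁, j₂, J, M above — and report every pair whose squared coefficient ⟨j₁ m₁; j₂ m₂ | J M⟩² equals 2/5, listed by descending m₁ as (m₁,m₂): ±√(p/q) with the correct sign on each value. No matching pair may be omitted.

Admissible pairs with m₁+m₂ = M = -1/2: (-1,1/2), (0,-1/2), (1,-3/2)
  (m₁,m₂)=(1,-3/2): CG² = 2/5, CG = +√(2/5)   ← matches the target
  (m₁,m₂)=(0,-1/2): CG² = 2/5, CG = −√(2/5)   ← matches the target
  (m₁,m₂)=(-1,1/2): CG² = 1/5, CG = +√(1/5)
Pairs with CG² = 2/5: (1,-3/2): +√(2/5); (0,-1/2): −√(2/5)

(1,-3/2): +√(2/5); (0,-1/2): −√(2/5)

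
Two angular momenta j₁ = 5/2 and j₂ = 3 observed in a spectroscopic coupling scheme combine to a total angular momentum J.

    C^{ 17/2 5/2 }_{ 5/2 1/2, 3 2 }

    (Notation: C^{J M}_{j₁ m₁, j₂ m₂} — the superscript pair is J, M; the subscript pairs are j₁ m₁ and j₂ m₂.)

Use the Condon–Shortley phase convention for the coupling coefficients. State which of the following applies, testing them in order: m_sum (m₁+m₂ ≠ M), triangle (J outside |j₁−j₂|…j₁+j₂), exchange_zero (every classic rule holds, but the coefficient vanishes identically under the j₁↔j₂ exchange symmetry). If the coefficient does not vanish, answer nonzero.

m-sum: m₁+m₂ = 1/2+2 = 5/2, M = 5/2  ✓
triangle: need |j₁−j₂| ≤ J ≤ j₁+j₂, i.e. J ∈ [1/2, 11/2]; J = 17/2 is outside ✗ ⇒ coefficient is 0

triangle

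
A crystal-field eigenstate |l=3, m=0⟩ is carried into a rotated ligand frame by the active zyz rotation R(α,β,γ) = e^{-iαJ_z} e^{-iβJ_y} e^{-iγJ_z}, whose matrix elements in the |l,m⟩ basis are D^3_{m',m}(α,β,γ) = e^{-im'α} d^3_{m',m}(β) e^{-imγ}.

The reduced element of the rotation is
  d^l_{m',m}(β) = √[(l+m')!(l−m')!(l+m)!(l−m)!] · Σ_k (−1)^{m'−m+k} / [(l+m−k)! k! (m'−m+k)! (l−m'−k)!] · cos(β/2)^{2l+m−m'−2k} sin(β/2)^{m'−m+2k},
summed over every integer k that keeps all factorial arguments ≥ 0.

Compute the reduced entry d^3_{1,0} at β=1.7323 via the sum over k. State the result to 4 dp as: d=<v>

d^3_{1,0}(β=1.7323) via the finite sum:
With c≡cos(β/2)=0.647764 and s≡sin(β/2)=0.761841, N=[24·2·6·6]^{1/2}=41.569219
k∈{0,1,2} keeps every argument non-negative
  k=0: (−1)^1·41.5692/(12)·0.6478^5·0.7618^1 = -0.300982
  k=1: (−1)^2·41.5692/(4)·0.6478^3·0.7618^3 = +1.248981
  k=2: (−1)^3·41.5692/(12)·0.6478^1·0.7618^5 = -0.575875
d^3_{1,0}(1.7323) = -0.300982 +1.248981 -0.575875 = +0.372123

d=0.3721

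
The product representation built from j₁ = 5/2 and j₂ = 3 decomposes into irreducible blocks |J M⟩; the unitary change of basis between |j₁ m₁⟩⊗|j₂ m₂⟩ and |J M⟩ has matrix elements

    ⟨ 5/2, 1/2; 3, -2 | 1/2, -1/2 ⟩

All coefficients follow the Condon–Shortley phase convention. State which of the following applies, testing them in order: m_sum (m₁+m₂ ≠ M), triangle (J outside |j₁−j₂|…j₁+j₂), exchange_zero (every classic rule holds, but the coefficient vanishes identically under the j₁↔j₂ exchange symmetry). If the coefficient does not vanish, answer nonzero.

m_sum

m-sum: m₁+m₂ = 1/2+(-2) = -3/2, M = -1/2  ✗ ⇒ coefficient is 0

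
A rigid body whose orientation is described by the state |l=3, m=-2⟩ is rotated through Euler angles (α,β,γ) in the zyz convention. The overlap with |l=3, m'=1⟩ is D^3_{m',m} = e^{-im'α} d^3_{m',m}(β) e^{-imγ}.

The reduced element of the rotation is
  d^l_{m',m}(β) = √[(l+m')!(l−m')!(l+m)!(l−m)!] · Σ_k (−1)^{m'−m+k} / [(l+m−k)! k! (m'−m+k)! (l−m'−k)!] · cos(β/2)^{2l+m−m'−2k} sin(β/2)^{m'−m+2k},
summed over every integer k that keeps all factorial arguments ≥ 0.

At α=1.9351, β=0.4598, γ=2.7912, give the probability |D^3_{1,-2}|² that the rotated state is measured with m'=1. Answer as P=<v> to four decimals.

P=0.0045

First d^3_{1,-2}(β=0.4598), then the phase factors e^{-i(1)α} and e^{-i(-2)γ}:
c=cos(0.459800/2)=0.973689, s=sin(0.459800/2)=0.227880; N=√[24·2·1·120]=75.894664
k: max(0,(-2)−(1))=0 … min(3+(-2),3−(1))=1
  k=0: (−1)^3·75.8947/(12)·0.9737^3·0.2279^3 = -0.069089
  k=1: (−1)^4·75.8947/(24)·0.9737^1·0.2279^5 = +0.001892
d^3_{1,-2}(0.4598) = -0.069089 +0.001892 = -0.067197
|D^3_{1,-2}|² = |d^3_{1,-2}(β)|² = (-0.067197)² = 0.004515 (the z-rotation phases have unit modulus)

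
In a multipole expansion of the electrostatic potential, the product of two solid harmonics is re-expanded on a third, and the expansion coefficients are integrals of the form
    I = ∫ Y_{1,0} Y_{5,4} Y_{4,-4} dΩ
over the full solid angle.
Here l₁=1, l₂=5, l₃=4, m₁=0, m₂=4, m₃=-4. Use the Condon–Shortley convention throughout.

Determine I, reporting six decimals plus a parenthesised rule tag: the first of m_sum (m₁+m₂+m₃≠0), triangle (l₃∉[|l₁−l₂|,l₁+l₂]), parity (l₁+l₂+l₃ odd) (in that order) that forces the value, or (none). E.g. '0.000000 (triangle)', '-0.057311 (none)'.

0.147319 (none)

m-sum 0 ✓  L=10 even ✓  4≤4≤6 ✓
Π(2lᵢ+1) = 3×11×9 = 297
triangle coeff Δ(1,5,4) = 1/495
Σ_t [1,1]: t=1:−1/576 = -1/576
(3j)²=5/99 [(1 5 4; 0 0 0)], sign=-1
Σ_t [1,1]: t=1:−1/40320 = -1/40320
(3j)²=1/55 [(1 5 4; 0 4 -4)], sign=-1
⇒ 4πI² = 3/11
I = (+1)√(3/11/(4π)) = 0.14731920
No selection rule forces the value: the integral is nonzero (none).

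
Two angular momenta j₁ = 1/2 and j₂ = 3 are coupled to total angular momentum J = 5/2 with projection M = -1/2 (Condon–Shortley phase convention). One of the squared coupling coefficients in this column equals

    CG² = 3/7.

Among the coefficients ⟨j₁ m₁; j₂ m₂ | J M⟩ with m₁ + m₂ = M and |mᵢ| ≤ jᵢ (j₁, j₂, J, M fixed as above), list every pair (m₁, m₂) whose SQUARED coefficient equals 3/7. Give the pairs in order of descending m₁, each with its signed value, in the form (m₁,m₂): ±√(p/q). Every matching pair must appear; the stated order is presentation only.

(-1/2,0): −√(3/7)

Admissible pairs with m₁+m₂ = M = -1/2: (-1/2,0), (1/2,-1)
  (m₁,m₂)=(1/2,-1): CG² = 4/7, CG = +√(4/7)
  (m₁,m₂)=(-1/2,0): CG² = 3/7, CG = −√(3/7)   ← matches the target
Pairs with CG² = 3/7: (-1/2,0): −√(3/7)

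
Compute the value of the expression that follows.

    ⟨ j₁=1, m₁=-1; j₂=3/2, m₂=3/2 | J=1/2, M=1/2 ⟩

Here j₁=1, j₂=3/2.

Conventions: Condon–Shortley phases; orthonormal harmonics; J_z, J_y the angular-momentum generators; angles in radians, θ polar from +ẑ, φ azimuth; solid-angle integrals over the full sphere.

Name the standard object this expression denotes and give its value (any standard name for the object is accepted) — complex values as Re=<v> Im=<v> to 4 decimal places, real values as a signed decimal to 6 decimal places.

Clebsch–Gordan coefficient, +√(1/2) ≈ +0.707107

This is a Clebsch–Gordan (vector-coupling) coefficient.
j₁+j₂−J=2  J+j₁−j₂=0  J−j₁+j₂=1  j₁+j₂+J+1=4
(j₁±m₁, j₂±m₂, J±M) = (0,2,3,0,1,0)
P² = 2
sum k=2..2:
  [2] +1/2 = 1/2
S = 1/2
C² = P²·S² = 1/2 ; C = +0.707107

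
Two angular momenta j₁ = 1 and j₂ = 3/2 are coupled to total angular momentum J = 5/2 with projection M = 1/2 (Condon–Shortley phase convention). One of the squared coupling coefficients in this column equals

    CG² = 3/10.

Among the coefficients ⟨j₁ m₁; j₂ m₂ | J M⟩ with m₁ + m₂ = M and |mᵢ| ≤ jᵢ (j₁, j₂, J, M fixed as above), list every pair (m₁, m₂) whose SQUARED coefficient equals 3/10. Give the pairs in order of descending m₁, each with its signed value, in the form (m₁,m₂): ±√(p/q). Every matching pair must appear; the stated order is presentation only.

(1,-1/2): +√(3/10)

Admissible pairs with m₁+m₂ = M = 1/2: (-1,3/2), (0,1/2), (1,-1/2)
  (m₁,m₂)=(1,-1/2): CG² = 3/10, CG = +√(3/10)   ← matches the target
  (m₁,m₂)=(0,1/2): CG² = 3/5, CG = +√(3/5)
  (m₁,m₂)=(-1,3/2): CG² = 1/10, CG = +√(1/10)
Pairs with CG² = 3/10: (1,-1/2): +√(3/10)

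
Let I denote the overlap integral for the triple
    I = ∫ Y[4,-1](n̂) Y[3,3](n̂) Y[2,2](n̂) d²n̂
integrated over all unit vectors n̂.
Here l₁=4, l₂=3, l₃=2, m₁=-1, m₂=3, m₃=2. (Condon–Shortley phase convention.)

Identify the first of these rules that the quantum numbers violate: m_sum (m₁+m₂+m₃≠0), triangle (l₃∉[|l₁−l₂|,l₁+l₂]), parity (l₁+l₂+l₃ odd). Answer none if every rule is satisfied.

m_sum

m₁+m₂+m₃ = -1 + 3 + 2 = 4  ✗
triangle: |4−3|=1 ≤ l₃=2 ≤ 4+3=7
parity: l₁+l₂+l₃ = 9 is odd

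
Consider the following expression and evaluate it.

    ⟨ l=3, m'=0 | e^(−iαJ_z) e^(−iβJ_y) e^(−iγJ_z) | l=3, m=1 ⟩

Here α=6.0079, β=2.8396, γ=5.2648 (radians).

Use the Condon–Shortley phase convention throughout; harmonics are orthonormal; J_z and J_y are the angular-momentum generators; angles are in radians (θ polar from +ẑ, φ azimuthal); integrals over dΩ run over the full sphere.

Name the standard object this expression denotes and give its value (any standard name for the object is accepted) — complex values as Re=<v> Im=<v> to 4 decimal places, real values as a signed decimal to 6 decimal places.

Wigner D-matrix element, Re=0.2404 Im=0.3900

This is a Wigner D-matrix element — the rotation-matrix element ⟨l m'| R(α,β,γ) |l m⟩ in the angular-momentum basis.
First d^3_{0,1}(β=2.8396), then the phase factors e^{-i(0)α} and e^{-i(1)γ}:
Half-angle: c=0.150423, s=0.988622. N=√(6·6·24·2)=41.569219
k∈{1,2,3} keeps every argument non-negative
  k=1: (−1)^0·41.5692/(12)·0.1504^5·0.9886^1 = +0.000264
  k=2: (−1)^1·41.5692/(4)·0.1504^3·0.9886^3 = -0.034178
  k=3: (−1)^2·41.5692/(12)·0.1504^1·0.9886^5 = +0.492103
d^3_{0,1}(2.8396) = +0.000264 -0.034178 +0.492103 = +0.458189
Attach z-rotation phases: D = e^{-i(0)(6.0079)}·(+0.458189)·e^{-i(1)(5.2648)} = +0.240431+0.390039i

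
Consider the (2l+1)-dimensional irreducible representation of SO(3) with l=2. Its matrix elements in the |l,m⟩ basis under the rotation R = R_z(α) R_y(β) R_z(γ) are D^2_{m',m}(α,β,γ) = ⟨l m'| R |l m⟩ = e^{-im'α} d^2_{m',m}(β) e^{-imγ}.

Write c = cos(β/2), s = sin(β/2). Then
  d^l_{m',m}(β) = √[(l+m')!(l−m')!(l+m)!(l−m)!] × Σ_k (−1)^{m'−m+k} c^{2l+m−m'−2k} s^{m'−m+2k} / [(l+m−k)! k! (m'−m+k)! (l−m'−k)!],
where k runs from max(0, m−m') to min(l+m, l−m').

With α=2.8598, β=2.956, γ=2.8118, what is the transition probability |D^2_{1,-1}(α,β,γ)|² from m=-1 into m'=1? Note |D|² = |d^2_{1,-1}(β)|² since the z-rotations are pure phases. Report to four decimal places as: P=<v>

First d^2_{1,-1}(β=2.9560), then the phase factors e^{-i(1)α} and e^{-i(-1)γ}:
c=cos(2.956000/2)=0.092663, s=sin(2.956000/2)=0.995698; N=√[6·1·1·6]=6.000000
Admissible k: 0..1 (factorial args all ≥0)
  k=0: (−1)^2·6.0000/(2)·0.0927^2·0.9957^2 = +0.025538
  k=1: (−1)^3·6.0000/(6)·0.0927^0·0.9957^4 = -0.982901
d^2_{1,-1}(2.9560) = +0.025538 -0.982901 = -0.957363
|D^2_{1,-1}|² = |d^2_{1,-1}(β)|² = (-0.957363)² = 0.916543 (the z-rotation phases have unit modulus)

P=0.9165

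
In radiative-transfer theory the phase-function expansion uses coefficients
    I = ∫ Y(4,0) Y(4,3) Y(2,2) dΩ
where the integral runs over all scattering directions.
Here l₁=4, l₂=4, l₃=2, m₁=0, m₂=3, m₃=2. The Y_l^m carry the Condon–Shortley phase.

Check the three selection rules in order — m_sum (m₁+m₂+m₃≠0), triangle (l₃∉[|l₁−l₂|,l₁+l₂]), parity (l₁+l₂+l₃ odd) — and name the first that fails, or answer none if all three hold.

m₁+m₂+m₃ = 0 + 3 + 2 = 5  ✗
triangle: |4−4|=0 ≤ l₃=2 ≤ 4+4=8
parity: l₁+l₂+l₃ = 10 is even

m_sum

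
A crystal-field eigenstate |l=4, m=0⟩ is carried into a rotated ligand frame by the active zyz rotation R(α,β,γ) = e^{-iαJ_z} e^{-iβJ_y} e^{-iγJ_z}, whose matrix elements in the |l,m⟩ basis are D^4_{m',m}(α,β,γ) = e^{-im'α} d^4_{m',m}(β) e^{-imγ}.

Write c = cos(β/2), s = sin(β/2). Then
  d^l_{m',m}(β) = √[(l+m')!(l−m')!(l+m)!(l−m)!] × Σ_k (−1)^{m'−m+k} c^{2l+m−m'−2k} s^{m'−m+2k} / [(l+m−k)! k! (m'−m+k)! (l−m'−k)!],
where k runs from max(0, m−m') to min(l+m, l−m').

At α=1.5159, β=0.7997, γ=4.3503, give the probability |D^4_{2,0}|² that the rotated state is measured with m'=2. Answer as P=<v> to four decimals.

First d^4_{2,0}(β=0.7997), then the phase factors e^{-i(2)α} and e^{-i(0)γ}:
Half-angle: c=0.921119, s=0.389280. N=√(720·2·24·24)=910.735966
Admissible k: 0..2 (factorial args all ≥0)
  k=0: (−1)^2·910.7360/(96)·0.9211^6·0.3893^2 = +0.878095
  k=1: (−1)^3·910.7360/(36)·0.9211^4·0.3893^4 = -0.418218
  k=2: (−1)^4·910.7360/(96)·0.9211^2·0.3893^6 = +0.028011
d^4_{2,0}(0.7997) = +0.878095 -0.418218 +0.028011 = +0.487888
|D^4_{2,0}|² = |d^4_{2,0}(β)|² = (+0.487888)² = 0.238034 (the z-rotation phases have unit modulus)

P=0.2380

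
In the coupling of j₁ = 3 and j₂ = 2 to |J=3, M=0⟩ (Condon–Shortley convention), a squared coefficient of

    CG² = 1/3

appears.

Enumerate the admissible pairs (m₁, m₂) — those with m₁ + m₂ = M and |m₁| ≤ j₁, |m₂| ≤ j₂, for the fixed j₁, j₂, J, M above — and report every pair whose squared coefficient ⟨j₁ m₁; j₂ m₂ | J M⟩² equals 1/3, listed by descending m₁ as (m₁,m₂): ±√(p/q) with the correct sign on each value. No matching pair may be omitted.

(2,-2): +√(1/3); (-2,2): +√(1/3)

Admissible pairs with m₁+m₂ = M = 0: (-2,2), (-1,1), (0,0), (1,-1), (2,-2)
  (m₁,m₂)=(2,-2): CG² = 1/3, CG = +√(1/3)   ← matches the target
  (m₁,m₂)=(1,-1): CG² = 1/30, CG = +√(1/30)
  (m₁,m₂)=(0,0): CG² = 4/15, CG = −√(4/15)
  (m₁,m₂)=(-1,1): CG² = 1/30, CG = +√(1/30)
  (m₁,m₂)=(-2,2): CG² = 1/3, CG = +√(1/3)   ← matches the target
Pairs with CG² = 1/3: (2,-2): +√(1/3); (-2,2): +√(1/3)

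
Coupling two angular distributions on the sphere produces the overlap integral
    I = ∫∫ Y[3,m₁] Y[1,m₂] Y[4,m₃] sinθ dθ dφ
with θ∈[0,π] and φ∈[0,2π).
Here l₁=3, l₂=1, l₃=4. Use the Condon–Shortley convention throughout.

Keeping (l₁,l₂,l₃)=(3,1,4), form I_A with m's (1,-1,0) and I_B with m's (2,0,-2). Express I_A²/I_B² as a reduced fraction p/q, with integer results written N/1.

1/2

Same 3,1,4: normalisation and zero-m 3j drop out of the ratio.
A: Δ: 0! 6! 2! / 9! → 1/252; sum: t=0:+1/96 = 1/96; 3j²(3 1 4; 1 -1 0) = Δ·Π!·Σ² = 1/42  (sign +1)
B: Δ: 0! 6! 2! / 9! → 1/252; sum: t=0:+1/120 = 1/120; 3j²(3 1 4; 2 0 -2) = Δ·Π!·Σ² = 1/21  (sign +1)
I_A²/I_B² = (1/42)/(1/21) = 1/2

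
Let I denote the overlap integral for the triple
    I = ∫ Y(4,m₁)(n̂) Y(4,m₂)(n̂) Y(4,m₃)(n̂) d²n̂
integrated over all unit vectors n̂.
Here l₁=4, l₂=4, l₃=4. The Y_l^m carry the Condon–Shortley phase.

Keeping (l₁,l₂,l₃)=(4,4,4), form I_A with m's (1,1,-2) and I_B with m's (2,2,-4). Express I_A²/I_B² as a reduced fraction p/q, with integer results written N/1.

4/7

Same 4,4,4: normalisation and zero-m 3j drop out of the ratio.
A: Δ: 4! 4! 4! / 13! → 1/450450; sum: t=1:−1/576 t=2:+1/144 t=3:−1/576 = 1/288; 3j²(4 4 4; 1 1 -2) = Δ·Π!·Σ² = 20/1001  (sign +1)
B: Δ: 4! 4! 4! / 13! → 1/450450; sum: t=2:+1/2304 = 1/2304; 3j²(4 4 4; 2 2 -4) = Δ·Π!·Σ² = 5/143  (sign +1)
I_A²/I_B² = (20/1001)/(5/143) = 4/7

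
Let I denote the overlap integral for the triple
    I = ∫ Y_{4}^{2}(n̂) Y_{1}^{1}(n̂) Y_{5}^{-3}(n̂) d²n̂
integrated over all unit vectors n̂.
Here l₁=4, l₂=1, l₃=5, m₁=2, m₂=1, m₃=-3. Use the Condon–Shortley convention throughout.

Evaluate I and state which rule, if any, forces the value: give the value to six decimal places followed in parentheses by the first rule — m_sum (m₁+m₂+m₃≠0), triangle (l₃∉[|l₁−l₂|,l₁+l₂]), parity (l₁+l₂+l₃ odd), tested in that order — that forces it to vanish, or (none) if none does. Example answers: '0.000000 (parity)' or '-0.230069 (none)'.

Checks pass: Σm=0; 10 even; l₃=5∈[3,5].
(2·4+1)(2·1+1)(2·5+1) = 297
Δ: 0! 8! 2! / 11! → 1/495
sum: t=0:+1/576 = 1/576
3j²(4 1 5; 0 0 0) = Δ·Π!·Σ² = 5/99  (sign -1)
sum: t=0:+1/2880 = 1/2880
3j²(4 1 5; 2 1 -3) = Δ·Π!·Σ² = 28/495  (sign +1)
combine: 4πI² = 297·5/99·28/495 = 28/33
take √, sign -1: I = -0.25984664
No selection rule forces the value: the integral is nonzero (none).

-0.259847 (none)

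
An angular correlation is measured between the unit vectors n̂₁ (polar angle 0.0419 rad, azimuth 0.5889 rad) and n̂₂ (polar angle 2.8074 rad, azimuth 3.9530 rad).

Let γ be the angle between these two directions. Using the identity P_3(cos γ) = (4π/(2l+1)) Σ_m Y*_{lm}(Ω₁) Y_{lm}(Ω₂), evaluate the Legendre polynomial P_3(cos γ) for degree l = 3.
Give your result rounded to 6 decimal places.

-0.756996

Summing Y*_{l m}(θ₁,φ₁)·Y_{l m}(θ₂,φ₂) over m ∈ [−3, 3]; prefactor 4π/(2·3+1) = 1.795196:
  [-3]  conj(Y_{3,-3})(Ω₁) = (-0.000006, 0.000030) ; Y_{3,-3}(Ω₂) = (0.011191, 0.009568) ; Δ = (-0.000000, 0.000000)
  [-2]  conj(Y_{3,-2})(Ω₁) = (0.000686, 0.001655) ; Y_{3,-2}(Ω₂) = (0.005401, 0.103730) ; Δ = (-0.000168, 0.000080)
  [-1]  conj(Y_{3,-1})(Ω₁) = (0.044929, 0.030011) ; Y_{3,-1}(Ω₂) = (-0.252669, 0.266167) ; Δ = (-0.019340, 0.004376)
  [+0]  conj(Y_{3,0})(Ω₁) = (0.742427, -0.000000) ; Y_{3,0}(Ω₂) = (-0.515420, 0.000000) ; Δ = (-0.382662, 0.000000)
  [+1]  conj(Y_{3,1})(Ω₁) = (-0.044929, 0.030011) ; Y_{3,1}(Ω₂) = (0.252669, 0.266167) ; Δ = (-0.019340, -0.004376)
  [+2]  conj(Y_{3,2})(Ω₁) = (0.000686, -0.001655) ; Y_{3,2}(Ω₂) = (0.005401, -0.103730) ; Δ = (-0.000168, -0.000080)
  [+3]  conj(Y_{3,3})(Ω₁) = (0.000006, 0.000030) ; Y_{3,3}(Ω₂) = (-0.011191, 0.009568) ; Δ = (-0.000000, -0.000000)
Total Σ_m = (-0.421679, -0.000000). Multiply by 1.795196: (-0.756996, -0.000000). P_3(cos γ) = -0.756996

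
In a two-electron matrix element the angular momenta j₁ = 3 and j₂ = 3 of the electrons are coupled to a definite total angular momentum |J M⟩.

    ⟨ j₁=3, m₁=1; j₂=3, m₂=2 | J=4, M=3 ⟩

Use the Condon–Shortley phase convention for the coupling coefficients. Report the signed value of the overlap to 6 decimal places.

-0.301511

j₁+j₂−J=2  J+j₁−j₂=4  J−j₁+j₂=4  j₁+j₂+J+1=11
(j₁±m₁, j₂±m₂, J±M) = (4,2,5,1,7,1)
P² = 82944/11
sum k=1..2:
  [1] −1/144 = -1/144
  [2] +1/288 = 1/288
S = -1/288
C² = P²·S² = 1/11 ; C = -0.301511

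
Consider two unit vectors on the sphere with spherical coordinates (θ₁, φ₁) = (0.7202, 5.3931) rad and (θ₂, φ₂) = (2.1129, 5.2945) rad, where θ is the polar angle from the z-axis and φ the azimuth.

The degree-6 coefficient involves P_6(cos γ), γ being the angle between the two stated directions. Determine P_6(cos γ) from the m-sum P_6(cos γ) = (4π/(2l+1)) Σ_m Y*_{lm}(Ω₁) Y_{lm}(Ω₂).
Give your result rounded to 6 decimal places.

Summing Y*_{l m}(θ₁,φ₁)·Y_{l m}(θ₂,φ₂) over m ∈ [−6, 6]; prefactor 4π/(2·6+1) = 0.966644:
  term(m=-6) = +0.006300+0.004233i   from Y*(Ω₁)=+0.023364+0.032171i, Y(Ω₂)=+0.179240-0.065646i
  term(m=-5) = -0.055072-0.029587i   from Y*(Ω₁)=-0.040653+0.151620i, Y(Ω₂)=-0.091197+0.387677i
  term(m=-4) = +0.120401+0.050112i   from Y*(Ω₁)=-0.321644+0.143155i, Y(Ω₂)=-0.254562-0.269097i
  term(m=-3) = +0.006560+0.001999i   from Y*(Ω₁)=-0.402388-0.205076i, Y(Ω₂)=-0.014951+0.002652i
  term(m=-2) = -0.065845-0.013156i   from Y*(Ω₁)=-0.040185-0.189117i, Y(Ω₂)=+0.137343-0.318985i
  term(m=-1) = -0.033915-0.003355i   from Y*(Ω₁)=-0.181941+0.224663i, Y(Ω₂)=+0.064814+0.098473i
  term(m=+0) = -0.092048-0.000000i   from Y*(Ω₁)=-0.290360-0.000000i, Y(Ω₂)=+0.317014+0.000000i
  term(m=+1) = -0.033915+0.003355i   from Y*(Ω₁)=+0.181941+0.224663i, Y(Ω₂)=-0.064814+0.098473i
  term(m=+2) = -0.065845+0.013156i   from Y*(Ω₁)=-0.040185+0.189117i, Y(Ω₂)=+0.137343+0.318985i
  term(m=+3) = +0.006560-0.001999i   from Y*(Ω₁)=+0.402388-0.205076i, Y(Ω₂)=+0.014951+0.002652i
  term(m=+4) = +0.120401-0.050112i   from Y*(Ω₁)=-0.321644-0.143155i, Y(Ω₂)=-0.254562+0.269097i
  term(m=+5) = -0.055072+0.029587i   from Y*(Ω₁)=+0.040653+0.151620i, Y(Ω₂)=+0.091197+0.387677i
  term(m=+6) = +0.006300-0.004233i   from Y*(Ω₁)=+0.023364-0.032171i, Y(Ω₂)=+0.179240+0.065646i
Σ over m = -0.135192+0.000000i; ×(4π/13) → -0.130683+0.000000i. Real part: -0.130683

-0.130683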